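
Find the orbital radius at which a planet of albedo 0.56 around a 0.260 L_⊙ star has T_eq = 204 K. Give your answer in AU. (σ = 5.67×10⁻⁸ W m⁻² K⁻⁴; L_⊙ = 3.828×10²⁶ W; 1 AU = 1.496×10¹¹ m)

d ≈ 0.630 AU

L = 0.260 × 3.828×10²⁶ = 9.95×10²⁵ W.
From T_eq⁴ = L(1−A)/(16πσd²): d = √[L(1−A)/(16πσT_eq⁴)].
d = √[9.95×10²⁵ × 0.44 / (16π × 5.67×10⁻⁸ × (204)⁴)] = 9.42×10¹⁰ m = 0.630 AU.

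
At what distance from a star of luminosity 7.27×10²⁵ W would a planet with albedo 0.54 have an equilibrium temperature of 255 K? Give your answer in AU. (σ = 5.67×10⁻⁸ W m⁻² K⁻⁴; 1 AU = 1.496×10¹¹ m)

d ≈ 0.352 AU

From T_eq⁴ = L(1−A)/(16πσd²): d = √[L(1−A)/(16πσT_eq⁴)].
d = √[7.27×10²⁵ × 0.46 / (16π × 5.67×10⁻⁸ × (255)⁴)] = 5.27×10¹⁰ m = 0.352 AU.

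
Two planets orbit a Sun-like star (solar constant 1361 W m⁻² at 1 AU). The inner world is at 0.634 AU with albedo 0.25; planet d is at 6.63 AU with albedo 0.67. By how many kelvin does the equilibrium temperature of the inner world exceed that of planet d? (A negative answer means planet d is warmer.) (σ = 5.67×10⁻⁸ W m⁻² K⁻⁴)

T_eq = [S₀(1−A)/(4σd²)]^(1/4), so T ∝ (1−A)^(1/4) / √d.
T₁ = [1361×0.75/(4×5.67×10⁻⁸×0.634²)]^(1/4) = 325.29 K.
T₂ = [1361×0.33/(4×5.67×10⁻⁸×6.63²)]^(1/4) = 81.93 K.

ΔT ≈ 243.4 K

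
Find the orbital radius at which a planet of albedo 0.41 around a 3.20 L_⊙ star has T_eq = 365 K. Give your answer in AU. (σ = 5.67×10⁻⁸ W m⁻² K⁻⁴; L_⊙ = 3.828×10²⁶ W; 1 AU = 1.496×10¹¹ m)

L = 3.20 × 3.828×10²⁶ = 1.22×10²⁷ W.
From T_eq⁴ = L(1−A)/(16πσd²): d = √[L(1−A)/(16πσT_eq⁴)].
d = √[1.22×10²⁷ × 0.59 / (16π × 5.67×10⁻⁸ × (365)⁴)] = 1.20×10¹¹ m = 0.799 AU.

d ≈ 0.799 AU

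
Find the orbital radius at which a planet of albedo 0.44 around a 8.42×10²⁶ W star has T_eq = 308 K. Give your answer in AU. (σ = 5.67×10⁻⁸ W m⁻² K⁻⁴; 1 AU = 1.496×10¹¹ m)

From T_eq⁴ = L(1−A)/(16πσd²): d = √[L(1−A)/(16πσT_eq⁴)].
d = √[8.42×10²⁶ × 0.56 / (16π × 5.67×10⁻⁸ × (308)⁴)] = 1.36×10¹¹ m = 0.906 AU.

d ≈ 0.906 AU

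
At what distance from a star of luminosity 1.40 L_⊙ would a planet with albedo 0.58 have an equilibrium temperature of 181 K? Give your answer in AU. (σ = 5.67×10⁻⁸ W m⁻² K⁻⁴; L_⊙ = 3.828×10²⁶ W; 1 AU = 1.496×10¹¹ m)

L = 1.40 × 3.828×10²⁶ = 5.36×10²⁶ W.
From T_eq⁴ = L(1−A)/(16πσd²): d = √[L(1−A)/(16πσT_eq⁴)].
d = √[5.36×10²⁶ × 0.42 / (16π × 5.67×10⁻⁸ × (181)⁴)] = 2.71×10¹¹ m = 1.81 AU.

d ≈ 1.81 AU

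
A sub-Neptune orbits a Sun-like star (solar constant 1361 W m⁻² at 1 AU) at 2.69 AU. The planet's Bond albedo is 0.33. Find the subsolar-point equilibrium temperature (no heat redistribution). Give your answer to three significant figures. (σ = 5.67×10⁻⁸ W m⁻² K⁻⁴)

T_ss ≈ 217 K

Flux at 2.69 AU: S = 1361/2.69² = 188 W m⁻².
At the subsolar point the surface absorbs S(1−A) and emits σT⁴ per unit area — no factor of 4, since only the local patch is in balance.
T = [188 × 0.67 / 5.67×10⁻⁸]^(1/4) = (2.22×10⁹)^(1/4) = 217 K.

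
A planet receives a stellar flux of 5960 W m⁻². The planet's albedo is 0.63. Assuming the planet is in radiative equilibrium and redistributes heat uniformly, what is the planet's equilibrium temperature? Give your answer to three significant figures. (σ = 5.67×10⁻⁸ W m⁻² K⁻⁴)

Energy balance: absorbed = emitted ⇒ πR²·S(1−A) = 4πR²·σT_eq⁴, so T_eq⁴ = S(1−A)/(4σ).
T_eq = [5960 × 0.37 / (4 × 5.67×10⁻⁸)]^(1/4) = (9.72×10⁹)^(1/4) = 314 K.

T_eq ≈ 314 K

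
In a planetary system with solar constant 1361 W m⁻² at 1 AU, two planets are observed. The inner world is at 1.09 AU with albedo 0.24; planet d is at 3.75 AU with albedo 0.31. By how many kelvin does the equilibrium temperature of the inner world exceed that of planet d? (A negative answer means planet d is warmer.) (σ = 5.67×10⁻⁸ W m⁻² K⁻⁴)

ΔT ≈ 117.9 K

T_eq = [S₀(1−A)/(4σd²)]^(1/4), so T ∝ (1−A)^(1/4) / √d.
T₁ = [1361×0.76/(4×5.67×10⁻⁸×1.09²)]^(1/4) = 248.91 K.
T₂ = [1361×0.69/(4×5.67×10⁻⁸×3.75²)]^(1/4) = 130.99 K.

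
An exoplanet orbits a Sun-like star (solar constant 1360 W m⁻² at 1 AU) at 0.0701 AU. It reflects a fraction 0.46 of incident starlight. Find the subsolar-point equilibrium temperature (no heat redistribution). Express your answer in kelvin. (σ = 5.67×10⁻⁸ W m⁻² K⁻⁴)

Flux at 0.0701 AU: S = 1360/0.0701² = 2.77×10⁵ W m⁻².
At the subsolar point the surface absorbs S(1−A) and emits σT⁴ per unit area — no factor of 4, since only the local patch is in balance.
T = [2.77×10⁵ × 0.54 / 5.67×10⁻⁸]^(1/4) = (2.64×10¹²)^(1/4) = 1270 K.

T_ss ≈ 1270 K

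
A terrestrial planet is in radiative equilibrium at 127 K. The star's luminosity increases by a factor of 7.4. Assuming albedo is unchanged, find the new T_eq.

T_eq ≈ 209 K

T_eq ∝ L^(1/4) · d^(−1/2).
T′ = 127 × 7.4^(1/4) = 209 K.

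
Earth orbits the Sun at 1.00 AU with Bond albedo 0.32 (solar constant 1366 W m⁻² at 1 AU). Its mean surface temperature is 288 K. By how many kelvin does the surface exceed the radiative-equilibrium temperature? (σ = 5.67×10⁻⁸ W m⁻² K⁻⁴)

ΔT ≈ 35.0 K

S = 1366/1.00² = 1366 W m⁻².
T_eq = [S(1−A)/(4σ)]^(1/4) = [1366×0.68/(4×5.67×10⁻⁸)]^(1/4) = 253.0 K.
ΔT = T_surf − T_eq = 288 − 253.0.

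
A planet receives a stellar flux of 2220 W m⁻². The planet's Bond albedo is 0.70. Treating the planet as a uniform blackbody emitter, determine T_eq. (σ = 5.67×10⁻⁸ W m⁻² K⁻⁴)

T_eq ≈ 233 K

Energy balance: absorbed = emitted ⇒ πR²·S(1−A) = 4πR²·σT_eq⁴, so T_eq⁴ = S(1−A)/(4σ).
T_eq = [2220 × 0.30 / (4 × 5.67×10⁻⁸)]^(1/4) = (2.94×10⁹)^(1/4) = 233 K.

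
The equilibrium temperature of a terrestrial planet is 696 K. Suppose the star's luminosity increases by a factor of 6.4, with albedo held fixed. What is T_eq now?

T_eq ∝ L^(1/4) · d^(−1/2).
T′ = 696 × 6.4^(1/4) = 1110 K.

T_eq ≈ 1110 K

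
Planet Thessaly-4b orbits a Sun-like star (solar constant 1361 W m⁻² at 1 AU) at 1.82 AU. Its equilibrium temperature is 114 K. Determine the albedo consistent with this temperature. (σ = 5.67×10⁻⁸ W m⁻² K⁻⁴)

A ≈ 0.91

Flux at 1.82 AU: S = 1361/1.82² = 411 W m⁻².
From T_eq⁴ = S(1−A)/(4σ): 1−A = 4σT_eq⁴/S.
1−A = 4 × 5.67×10⁻⁸ × (114)⁴ / 411 = 0.093.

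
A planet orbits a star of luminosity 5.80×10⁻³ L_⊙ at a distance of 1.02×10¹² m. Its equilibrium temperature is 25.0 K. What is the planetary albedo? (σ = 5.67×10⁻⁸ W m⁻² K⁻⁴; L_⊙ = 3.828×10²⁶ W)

A ≈ 0.48

L = 5.80×10⁻³ × 3.828×10²⁶ = 2.22×10²⁴ W.
Flux: S = L/(4πd²) = 2.22×10²⁴/(4π×(1.02×10¹²)²) = 0.170 W m⁻².
From T_eq⁴ = S(1−A)/(4σ): 1−A = 4σT_eq⁴/S.
1−A = 4 × 5.67×10⁻⁸ × (25.0)⁴ / 0.170 = 0.522.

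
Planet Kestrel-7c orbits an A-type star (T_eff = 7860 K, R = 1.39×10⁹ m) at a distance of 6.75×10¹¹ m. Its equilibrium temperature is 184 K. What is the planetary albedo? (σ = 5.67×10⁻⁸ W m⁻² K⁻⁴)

A ≈ 0.72

L = 4πR_⋆²σT_⋆⁴ = 4π(1.39×10⁹)² × 5.67×10⁻⁸ × (7860)⁴ = 5.25×10²⁷ W.
S = L/(4πd²) = 918 W m⁻².
From T_eq⁴ = S(1−A)/(4σ): 1−A = 4σT_eq⁴/S.
1−A = 4 × 5.67×10⁻⁸ × (184)⁴ / 918 = 0.283.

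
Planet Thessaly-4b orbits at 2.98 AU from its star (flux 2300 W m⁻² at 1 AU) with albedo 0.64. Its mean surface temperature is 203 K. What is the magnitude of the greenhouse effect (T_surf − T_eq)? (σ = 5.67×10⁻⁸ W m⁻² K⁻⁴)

ΔT ≈ 60.6 K

S = 2300/2.98² = 259.0 W m⁻².
T_eq = [S(1−A)/(4σ)]^(1/4) = [259.0×0.36/(4×5.67×10⁻⁸)]^(1/4) = 142.4 K.
ΔT = T_surf − T_eq = 203 − 142.4.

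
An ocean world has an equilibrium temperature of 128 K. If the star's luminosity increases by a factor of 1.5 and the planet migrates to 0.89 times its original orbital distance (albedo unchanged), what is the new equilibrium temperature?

T_eq ∝ L^(1/4) · d^(−1/2).
T′ = 128 × 1.5^(1/4) / 0.89^(1/2) = 150 K.

T_eq ≈ 150 K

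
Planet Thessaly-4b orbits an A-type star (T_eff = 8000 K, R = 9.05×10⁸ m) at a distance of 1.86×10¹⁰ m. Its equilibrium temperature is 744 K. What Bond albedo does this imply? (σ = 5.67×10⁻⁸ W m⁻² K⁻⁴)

A ≈ 0.87

L = 4πR_⋆²σT_⋆⁴ = 4π(9.05×10⁸)² × 5.67×10⁻⁸ × (8000)⁴ = 2.39×10²⁷ W.
S = L/(4πd²) = 5.50×10⁵ W m⁻².
From T_eq⁴ = S(1−A)/(4σ): 1−A = 4σT_eq⁴/S.
1−A = 4 × 5.67×10⁻⁸ × (744)⁴ / 5.50×10⁵ = 0.126.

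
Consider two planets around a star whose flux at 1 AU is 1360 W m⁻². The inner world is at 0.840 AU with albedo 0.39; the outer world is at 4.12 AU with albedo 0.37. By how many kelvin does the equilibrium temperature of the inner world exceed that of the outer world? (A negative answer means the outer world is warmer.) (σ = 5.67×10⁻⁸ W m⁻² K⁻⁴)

ΔT ≈ 146.2 K

T_eq = [S₀(1−A)/(4σd²)]^(1/4), so T ∝ (1−A)^(1/4) / √d.
T₁ = [1360×0.61/(4×5.67×10⁻⁸×0.840²)]^(1/4) = 268.33 K.
T₂ = [1360×0.63/(4×5.67×10⁻⁸×4.12²)]^(1/4) = 122.14 K.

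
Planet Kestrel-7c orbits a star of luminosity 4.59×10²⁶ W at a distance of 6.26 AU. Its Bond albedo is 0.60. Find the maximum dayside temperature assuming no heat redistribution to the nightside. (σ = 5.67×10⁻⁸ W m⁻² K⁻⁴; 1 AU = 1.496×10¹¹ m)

d = 6.26 AU = 9.36×10¹¹ m.
Flux: S = L/(4πd²) = 4.59×10²⁶/(4π×(9.36×10¹¹)²) = 41.6 W m⁻².
With no redistribution each surface element balances locally: S(1−A) = σT⁴.
T = [41.6 × 0.40 / 5.67×10⁻⁸]^(1/4) = (2.94×10⁸)^(1/4) = 131 K.

T_ss ≈ 131 K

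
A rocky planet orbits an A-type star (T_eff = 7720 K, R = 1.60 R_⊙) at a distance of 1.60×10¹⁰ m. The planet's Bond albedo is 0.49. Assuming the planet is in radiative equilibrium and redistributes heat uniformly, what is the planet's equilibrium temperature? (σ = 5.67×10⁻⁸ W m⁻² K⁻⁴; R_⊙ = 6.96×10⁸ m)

R_⋆ = 1.60 × 6.96×10⁸ = 1.11×10⁹ m.
L = 4πR_⋆²σT_⋆⁴ = 4π(1.11×10⁹)² × 5.67×10⁻⁸ × (7720)⁴ = 3.14×10²⁷ W.
S = L/(4πd²) = 9.76×10⁵ W m⁻².
Energy balance: absorbed = emitted ⇒ πR²·S(1−A) = 4πR²·σT_eq⁴, so T_eq⁴ = S(1−A)/(4σ).
T_eq = [9.76×10⁵ × 0.51 / (4 × 5.67×10⁻⁸)]^(1/4) = (2.19×10¹²)^(1/4) = 1220 K.

T_eq ≈ 1220 K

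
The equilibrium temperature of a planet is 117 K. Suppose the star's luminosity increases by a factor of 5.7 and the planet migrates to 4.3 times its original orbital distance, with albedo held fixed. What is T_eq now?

T_eq ∝ L^(1/4) · d^(−1/2).
T′ = 117 × 5.7^(1/4) / 4.3^(1/2) = 87.2 K.

T_eq ≈ 87.2 K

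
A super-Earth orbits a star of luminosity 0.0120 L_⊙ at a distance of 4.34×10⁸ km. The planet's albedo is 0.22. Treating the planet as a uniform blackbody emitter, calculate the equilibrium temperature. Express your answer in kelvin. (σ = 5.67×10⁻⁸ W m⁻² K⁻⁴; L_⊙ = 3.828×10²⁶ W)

T_eq ≈ 50.8 K

d = 4.34×10⁸ km = 4.34×10¹¹ m.
L = 0.0120 × 3.828×10²⁶ = 4.59×10²⁴ W.
Flux: S = L/(4πd²) = 4.59×10²⁴/(4π×(4.34×10¹¹)²) = 1.94 W m⁻².
Energy balance: absorbed = emitted ⇒ πR²·S(1−A) = 4πR²·σT_eq⁴, so T_eq⁴ = S(1−A)/(4σ).
T_eq = [1.94 × 0.78 / (4 × 5.67×10⁻⁸)]^(1/4) = (6.67×10⁶)^(1/4) = 50.8 K.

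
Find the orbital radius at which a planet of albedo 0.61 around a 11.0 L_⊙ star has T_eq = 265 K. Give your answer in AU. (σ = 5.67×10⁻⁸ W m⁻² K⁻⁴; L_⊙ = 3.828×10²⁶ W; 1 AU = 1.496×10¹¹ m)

d ≈ 2.28 AU

L = 11.0 × 3.828×10²⁶ = 4.21×10²⁷ W.
From T_eq⁴ = L(1−A)/(16πσd²): d = √[L(1−A)/(16πσT_eq⁴)].
d = √[4.21×10²⁷ × 0.39 / (16π × 5.67×10⁻⁸ × (265)⁴)] = 3.42×10¹¹ m = 2.28 AU.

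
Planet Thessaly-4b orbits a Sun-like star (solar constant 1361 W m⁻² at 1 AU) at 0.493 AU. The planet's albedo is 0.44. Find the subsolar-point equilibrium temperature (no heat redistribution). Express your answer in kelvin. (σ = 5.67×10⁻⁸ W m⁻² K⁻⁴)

Flux at 0.493 AU: S = 1361/0.493² = 5600 W m⁻².
At the subsolar point the surface absorbs S(1−A) and emits σT⁴ per unit area — no factor of 4, since only the local patch is in balance.
T = [5600 × 0.56 / 5.67×10⁻⁸]^(1/4) = (5.53×10¹⁰)^(1/4) = 485 K.

T_ss ≈ 485 K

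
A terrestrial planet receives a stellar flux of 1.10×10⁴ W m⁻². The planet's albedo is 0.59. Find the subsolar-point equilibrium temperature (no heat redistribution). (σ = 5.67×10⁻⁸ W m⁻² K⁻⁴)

T_ss ≈ 531 K

At the subsolar point the surface absorbs S(1−A) and emits σT⁴ per unit area — no factor of 4, since only the local patch is in balance.
T = [1.10×10⁴ × 0.41 / 5.67×10⁻⁸]^(1/4) = (7.95×10¹⁰)^(1/4) = 531 K.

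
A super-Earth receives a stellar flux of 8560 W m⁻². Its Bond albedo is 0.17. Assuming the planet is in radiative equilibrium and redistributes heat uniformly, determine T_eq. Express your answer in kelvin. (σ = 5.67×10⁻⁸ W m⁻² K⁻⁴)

Energy balance: absorbed = emitted ⇒ πR²·S(1−A) = 4πR²·σT_eq⁴, so T_eq⁴ = S(1−A)/(4σ).
T_eq = [8560 × 0.83 / (4 × 5.67×10⁻⁸)]^(1/4) = (3.13×10¹⁰)^(1/4) = 421 K.

T_eq ≈ 421 K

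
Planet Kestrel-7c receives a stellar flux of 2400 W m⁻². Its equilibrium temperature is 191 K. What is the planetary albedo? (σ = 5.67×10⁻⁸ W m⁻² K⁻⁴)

From T_eq⁴ = S(1−A)/(4σ): 1−A = 4σT_eq⁴/S.
1−A = 4 × 5.67×10⁻⁸ × (191)⁴ / 2400 = 0.126.

A ≈ 0.87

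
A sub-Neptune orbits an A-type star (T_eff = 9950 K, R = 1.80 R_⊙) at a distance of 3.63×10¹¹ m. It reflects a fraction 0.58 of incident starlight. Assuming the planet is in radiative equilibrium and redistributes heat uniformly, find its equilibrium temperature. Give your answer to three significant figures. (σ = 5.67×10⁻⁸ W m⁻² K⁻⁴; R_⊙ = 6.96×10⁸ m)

T_eq ≈ 333 K

R_⋆ = 1.80 × 6.96×10⁸ = 1.25×10⁹ m.
L = 4πR_⋆²σT_⋆⁴ = 4π(1.25×10⁹)² × 5.67×10⁻⁸ × (9950)⁴ = 1.10×10²⁸ W.
S = L/(4πd²) = 6620 W m⁻².
Energy balance: absorbed = emitted ⇒ πR²·S(1−A) = 4πR²·σT_eq⁴, so T_eq⁴ = S(1−A)/(4σ).
T_eq = [6620 × 0.42 / (4 × 5.67×10⁻⁸)]^(1/4) = (1.23×10¹⁰)^(1/4) = 333 K.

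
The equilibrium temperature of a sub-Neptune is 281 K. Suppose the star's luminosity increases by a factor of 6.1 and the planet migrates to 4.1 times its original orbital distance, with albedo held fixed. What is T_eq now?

T_eq ∝ L^(1/4) · d^(−1/2).
T′ = 281 × 6.1^(1/4) / 4.1^(1/2) = 218 K.

T_eq ≈ 218 K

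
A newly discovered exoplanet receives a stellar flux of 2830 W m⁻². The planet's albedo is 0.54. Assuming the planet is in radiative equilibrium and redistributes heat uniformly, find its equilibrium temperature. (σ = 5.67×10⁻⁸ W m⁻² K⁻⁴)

T_eq ≈ 275 K

Energy balance: absorbed = emitted ⇒ πR²·S(1−A) = 4πR²·σT_eq⁴, so T_eq⁴ = S(1−A)/(4σ).
T_eq = [2830 × 0.46 / (4 × 5.67×10⁻⁸)]^(1/4) = (5.74×10⁹)^(1/4) = 275 K.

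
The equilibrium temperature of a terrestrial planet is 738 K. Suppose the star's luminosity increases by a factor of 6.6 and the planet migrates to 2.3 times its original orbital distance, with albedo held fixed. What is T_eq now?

T_eq ≈ 780 K

T_eq ∝ L^(1/4) · d^(−1/2).
T′ = 738 × 6.6^(1/4) / 2.3^(1/2) = 780 K.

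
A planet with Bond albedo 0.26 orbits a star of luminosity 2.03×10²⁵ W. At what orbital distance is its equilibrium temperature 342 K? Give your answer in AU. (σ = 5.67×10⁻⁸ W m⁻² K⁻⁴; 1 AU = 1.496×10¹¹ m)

d ≈ 0.131 AU

From T_eq⁴ = L(1−A)/(16πσd²): d = √[L(1−A)/(16πσT_eq⁴)].
d = √[2.03×10²⁵ × 0.74 / (16π × 5.67×10⁻⁸ × (342)⁴)] = 1.96×10¹⁰ m = 0.131 AU.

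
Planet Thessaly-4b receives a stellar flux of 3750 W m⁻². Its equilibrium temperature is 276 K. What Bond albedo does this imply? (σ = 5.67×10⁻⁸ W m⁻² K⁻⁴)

A ≈ 0.65

From T_eq⁴ = S(1−A)/(4σ): 1−A = 4σT_eq⁴/S.
1−A = 4 × 5.67×10⁻⁸ × (276)⁴ / 3750 = 0.351.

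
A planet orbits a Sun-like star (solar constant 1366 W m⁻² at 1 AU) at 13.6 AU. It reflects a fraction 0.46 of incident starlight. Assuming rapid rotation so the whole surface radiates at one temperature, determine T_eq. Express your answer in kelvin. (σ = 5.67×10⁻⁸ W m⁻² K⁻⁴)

T_eq ≈ 64.8 K

Flux at 13.6 AU: S = 1366/13.6² = 7.39 W m⁻².
Energy balance: absorbed = emitted ⇒ πR²·S(1−A) = 4πR²·σT_eq⁴, so T_eq⁴ = S(1−A)/(4σ).
T_eq = [7.39 × 0.54 / (4 × 5.67×10⁻⁸)]^(1/4) = (1.76×10⁷)^(1/4) = 64.8 K.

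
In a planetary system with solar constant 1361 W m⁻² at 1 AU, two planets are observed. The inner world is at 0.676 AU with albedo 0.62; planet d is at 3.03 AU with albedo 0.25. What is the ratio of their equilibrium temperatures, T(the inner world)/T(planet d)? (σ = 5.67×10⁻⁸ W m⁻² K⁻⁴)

T₁/T₂ ≈ 1.786

T_eq = [S₀(1−A)/(4σd²)]^(1/4), so T ∝ (1−A)^(1/4) / √d.
T₁ = [1361×0.38/(4×5.67×10⁻⁸×0.676²)]^(1/4) = 265.78 K.
T₂ = [1361×0.75/(4×5.67×10⁻⁸×3.03²)]^(1/4) = 148.80 K.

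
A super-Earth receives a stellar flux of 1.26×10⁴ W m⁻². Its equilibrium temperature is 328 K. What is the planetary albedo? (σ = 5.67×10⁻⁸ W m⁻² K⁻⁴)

From T_eq⁴ = S(1−A)/(4σ): 1−A = 4σT_eq⁴/S.
1−A = 4 × 5.67×10⁻⁸ × (328)⁴ / 1.26×10⁴ = 0.208.

A ≈ 0.79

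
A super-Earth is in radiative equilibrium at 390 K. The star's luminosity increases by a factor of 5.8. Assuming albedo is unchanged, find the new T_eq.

T_eq ∝ L^(1/4) · d^(−1/2).
T′ = 390 × 5.8^(1/4) = 605 K.

T_eq ≈ 605 K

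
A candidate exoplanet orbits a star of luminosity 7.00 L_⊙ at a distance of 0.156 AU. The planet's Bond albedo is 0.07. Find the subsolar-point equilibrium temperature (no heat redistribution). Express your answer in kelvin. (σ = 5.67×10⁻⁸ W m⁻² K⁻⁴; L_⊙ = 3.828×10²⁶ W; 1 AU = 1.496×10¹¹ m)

d = 0.156 AU = 2.33×10¹⁰ m.
L = 7.00 × 3.828×10²⁶ = 2.68×10²⁷ W.
Flux: S = L/(4πd²) = 2.68×10²⁷/(4π×(2.33×10¹⁰)²) = 3.92×10⁵ W m⁻².
At the subsolar point the surface absorbs S(1−A) and emits σT⁴ per unit area — no factor of 4, since only the local patch is in balance.
T = [3.92×10⁵ × 0.93 / 5.67×10⁻⁸]^(1/4) = (6.42×10¹²)^(1/4) = 1590 K.

T_ss ≈ 1590 K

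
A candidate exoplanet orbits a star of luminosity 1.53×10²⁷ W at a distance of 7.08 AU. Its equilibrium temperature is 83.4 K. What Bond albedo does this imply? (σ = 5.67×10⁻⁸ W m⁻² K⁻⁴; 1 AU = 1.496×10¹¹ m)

d = 7.08 AU = 1.06×10¹² m.
Flux: S = L/(4πd²) = 1.53×10²⁷/(4π×(1.06×10¹²)²) = 109 W m⁻².
From T_eq⁴ = S(1−A)/(4σ): 1−A = 4σT_eq⁴/S.
1−A = 4 × 5.67×10⁻⁸ × (83.4)⁴ / 109 = 0.101.

A ≈ 0.90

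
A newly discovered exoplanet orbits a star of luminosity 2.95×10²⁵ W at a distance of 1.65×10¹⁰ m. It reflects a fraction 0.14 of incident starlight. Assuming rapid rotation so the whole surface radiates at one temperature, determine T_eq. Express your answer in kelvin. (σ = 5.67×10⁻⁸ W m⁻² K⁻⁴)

T_eq ≈ 425 K

Flux: S = L/(4πd²) = 2.95×10²⁵/(4π×(1.65×10¹⁰)²) = 8620 W m⁻².
Energy balance: absorbed = emitted ⇒ πR²·S(1−A) = 4πR²·σT_eq⁴, so T_eq⁴ = S(1−A)/(4σ).
T_eq = [8620 × 0.86 / (4 × 5.67×10⁻⁸)]^(1/4) = (3.27×10¹⁰)^(1/4) = 425 K.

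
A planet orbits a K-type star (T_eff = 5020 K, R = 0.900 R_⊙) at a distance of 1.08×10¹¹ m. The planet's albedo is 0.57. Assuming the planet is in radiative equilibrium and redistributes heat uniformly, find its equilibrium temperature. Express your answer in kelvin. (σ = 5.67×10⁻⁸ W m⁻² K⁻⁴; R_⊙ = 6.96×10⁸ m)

T_eq ≈ 219 K

R_⋆ = 0.900 × 6.96×10⁸ = 6.26×10⁸ m.
L = 4πR_⋆²σT_⋆⁴ = 4π(6.26×10⁸)² × 5.67×10⁻⁸ × (5020)⁴ = 1.78×10²⁶ W.
S = L/(4πd²) = 1210 W m⁻².
Energy balance: absorbed = emitted ⇒ πR²·S(1−A) = 4πR²·σT_eq⁴, so T_eq⁴ = S(1−A)/(4σ).
T_eq = [1210 × 0.43 / (4 × 5.67×10⁻⁸)]^(1/4) = (2.30×10⁹)^(1/4) = 219 K.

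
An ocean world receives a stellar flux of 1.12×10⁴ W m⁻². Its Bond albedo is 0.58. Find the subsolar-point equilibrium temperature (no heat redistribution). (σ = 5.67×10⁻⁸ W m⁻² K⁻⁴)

At the subsolar point the surface absorbs S(1−A) and emits σT⁴ per unit area — no factor of 4, since only the local patch is in balance.
T = [1.12×10⁴ × 0.42 / 5.67×10⁻⁸]^(1/4) = (8.30×10¹⁰)^(1/4) = 537 K.

T_ss ≈ 537 K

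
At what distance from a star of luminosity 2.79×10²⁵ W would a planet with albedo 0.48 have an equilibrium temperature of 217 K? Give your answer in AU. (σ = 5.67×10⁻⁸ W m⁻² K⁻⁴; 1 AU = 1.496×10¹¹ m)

d ≈ 0.320 AU

From T_eq⁴ = L(1−A)/(16πσd²): d = √[L(1−A)/(16πσT_eq⁴)].
d = √[2.79×10²⁵ × 0.52 / (16π × 5.67×10⁻⁸ × (217)⁴)] = 4.79×10¹⁰ m = 0.320 AU.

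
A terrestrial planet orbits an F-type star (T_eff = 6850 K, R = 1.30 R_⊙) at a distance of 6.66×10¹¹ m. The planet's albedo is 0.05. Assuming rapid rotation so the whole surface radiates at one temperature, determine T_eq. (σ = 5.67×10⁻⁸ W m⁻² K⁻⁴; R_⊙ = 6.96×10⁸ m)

T_eq ≈ 176 K

R_⋆ = 1.30 × 6.96×10⁸ = 9.05×10⁸ m.
L = 4πR_⋆²σT_⋆⁴ = 4π(9.05×10⁸)² × 5.67×10⁻⁸ × (6850)⁴ = 1.28×10²⁷ W.
S = L/(4πd²) = 230 W m⁻².
Energy balance: absorbed = emitted ⇒ πR²·S(1−A) = 4πR²·σT_eq⁴, so T_eq⁴ = S(1−A)/(4σ).
T_eq = [230 × 0.95 / (4 × 5.67×10⁻⁸)]^(1/4) = (9.65×10⁸)^(1/4) = 176 K.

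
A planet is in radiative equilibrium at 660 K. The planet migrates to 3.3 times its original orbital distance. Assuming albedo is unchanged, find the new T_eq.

T_eq ≈ 363 K

T_eq ∝ L^(1/4) · d^(−1/2).
T′ = 660 / 3.3^(1/2) = 363 K.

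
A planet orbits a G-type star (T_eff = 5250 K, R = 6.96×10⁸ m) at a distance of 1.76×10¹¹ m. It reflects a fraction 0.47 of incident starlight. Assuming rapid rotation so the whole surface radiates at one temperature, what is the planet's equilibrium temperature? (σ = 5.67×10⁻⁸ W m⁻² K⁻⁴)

L = 4πR_⋆²σT_⋆⁴ = 4π(6.96×10⁸)² × 5.67×10⁻⁸ × (5250)⁴ = 2.62×10²⁶ W.
S = L/(4πd²) = 674 W m⁻².
Energy balance: absorbed = emitted ⇒ πR²·S(1−A) = 4πR²·σT_eq⁴, so T_eq⁴ = S(1−A)/(4σ).
T_eq = [674 × 0.53 / (4 × 5.67×10⁻⁸)]^(1/4) = (1.57×10⁹)^(1/4) = 199 K.

T_eq ≈ 199 K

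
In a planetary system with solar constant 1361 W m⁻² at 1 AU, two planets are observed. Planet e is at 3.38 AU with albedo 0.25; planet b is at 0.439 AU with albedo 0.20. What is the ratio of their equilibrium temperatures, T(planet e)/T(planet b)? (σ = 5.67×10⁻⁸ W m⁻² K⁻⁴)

T_eq = [S₀(1−A)/(4σd²)]^(1/4), so T ∝ (1−A)^(1/4) / √d.
T₁ = [1361×0.75/(4×5.67×10⁻⁸×3.38²)]^(1/4) = 140.88 K.
T₂ = [1361×0.80/(4×5.67×10⁻⁸×0.439²)]^(1/4) = 397.28 K.

T₁/T₂ ≈ 0.355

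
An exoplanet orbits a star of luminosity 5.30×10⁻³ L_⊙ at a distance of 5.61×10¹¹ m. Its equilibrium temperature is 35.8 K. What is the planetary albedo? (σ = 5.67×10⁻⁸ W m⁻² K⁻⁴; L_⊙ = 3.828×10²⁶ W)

L = 5.30×10⁻³ × 3.828×10²⁶ = 2.03×10²⁴ W.
Flux: S = L/(4πd²) = 2.03×10²⁴/(4π×(5.61×10¹¹)²) = 0.513 W m⁻².
From T_eq⁴ = S(1−A)/(4σ): 1−A = 4σT_eq⁴/S.
1−A = 4 × 5.67×10⁻⁸ × (35.8)⁴ / 0.513 = 0.726.

A ≈ 0.27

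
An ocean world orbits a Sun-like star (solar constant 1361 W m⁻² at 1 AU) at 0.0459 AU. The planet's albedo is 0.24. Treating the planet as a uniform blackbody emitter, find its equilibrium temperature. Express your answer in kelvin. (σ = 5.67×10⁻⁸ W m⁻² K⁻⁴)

T_eq ≈ 1210 K

Flux at 0.0459 AU: S = 1361/0.0459² = 6.46×10⁵ W m⁻².
Energy balance: absorbed = emitted ⇒ πR²·S(1−A) = 4πR²·σT_eq⁴, so T_eq⁴ = S(1−A)/(4σ).
T_eq = [6.46×10⁵ × 0.76 / (4 × 5.67×10⁻⁸)]^(1/4) = (2.16×10¹²)^(1/4) = 1210 K.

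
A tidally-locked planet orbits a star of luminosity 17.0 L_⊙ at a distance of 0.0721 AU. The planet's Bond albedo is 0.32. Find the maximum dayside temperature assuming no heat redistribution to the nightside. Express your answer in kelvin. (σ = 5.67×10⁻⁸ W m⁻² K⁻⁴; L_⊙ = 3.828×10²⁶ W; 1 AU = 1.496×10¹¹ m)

d = 0.0721 AU = 1.08×10¹⁰ m.
L = 17.0 × 3.828×10²⁶ = 6.51×10²⁷ W.
Flux: S = L/(4πd²) = 6.51×10²⁷/(4π×(1.08×10¹⁰)²) = 4.45×10⁶ W m⁻².
With no redistribution each surface element balances locally: S(1−A) = σT⁴.
T = [4.45×10⁶ × 0.68 / 5.67×10⁻⁸]^(1/4) = (5.34×10¹³)^(1/4) = 2700 K.

T_ss ≈ 2700 K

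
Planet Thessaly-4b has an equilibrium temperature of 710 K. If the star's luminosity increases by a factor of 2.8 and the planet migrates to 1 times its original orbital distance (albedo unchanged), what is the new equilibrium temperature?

T_eq ∝ L^(1/4) · d^(−1/2).
T′ = 710 × 2.8^(1/4) / 1^(1/2) = 918 K.

T_eq ≈ 918 K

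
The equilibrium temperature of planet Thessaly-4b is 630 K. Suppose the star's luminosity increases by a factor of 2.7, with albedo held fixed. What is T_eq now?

T_eq ≈ 808 K

T_eq ∝ L^(1/4) · d^(−1/2).
T′ = 630 × 2.7^(1/4) = 808 K.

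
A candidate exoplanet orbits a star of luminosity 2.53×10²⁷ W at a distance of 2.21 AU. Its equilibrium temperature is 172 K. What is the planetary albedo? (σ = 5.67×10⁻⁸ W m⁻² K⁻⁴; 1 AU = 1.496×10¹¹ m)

A ≈ 0.89

d = 2.21 AU = 3.31×10¹¹ m.
Flux: S = L/(4πd²) = 2.53×10²⁷/(4π×(3.31×10¹¹)²) = 1840 W m⁻².
From T_eq⁴ = S(1−A)/(4σ): 1−A = 4σT_eq⁴/S.
1−A = 4 × 5.67×10⁻⁸ × (172)⁴ / 1840 = 0.108.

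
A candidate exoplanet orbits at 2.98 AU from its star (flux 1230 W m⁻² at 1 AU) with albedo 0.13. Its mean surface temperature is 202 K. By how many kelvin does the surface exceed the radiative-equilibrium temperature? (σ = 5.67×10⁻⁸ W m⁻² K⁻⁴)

ΔT ≈ 50.2 K

S = 1230/2.98² = 138.5 W m⁻².
T_eq = [S(1−A)/(4σ)]^(1/4) = [138.5×0.87/(4×5.67×10⁻⁸)]^(1/4) = 151.8 K.
ΔT = T_surf − T_eq = 202 − 151.8.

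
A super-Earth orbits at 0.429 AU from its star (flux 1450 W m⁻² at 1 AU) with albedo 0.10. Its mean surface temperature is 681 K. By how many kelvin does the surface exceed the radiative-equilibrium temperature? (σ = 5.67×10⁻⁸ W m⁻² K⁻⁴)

S = 1450/0.429² = 7879 W m⁻².
T_eq = [S(1−A)/(4σ)]^(1/4) = [7879×0.90/(4×5.67×10⁻⁸)]^(1/4) = 420.5 K.
ΔT = T_surf − T_eq = 681 − 420.5.

ΔT ≈ 260.5 K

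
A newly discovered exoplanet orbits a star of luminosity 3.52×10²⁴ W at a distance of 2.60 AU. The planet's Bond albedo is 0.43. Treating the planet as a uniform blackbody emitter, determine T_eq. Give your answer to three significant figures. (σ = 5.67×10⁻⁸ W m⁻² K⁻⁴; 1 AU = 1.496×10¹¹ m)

d = 2.60 AU = 3.89×10¹¹ m.
Flux: S = L/(4πd²) = 3.52×10²⁴/(4π×(3.89×10¹¹)²) = 1.85 W m⁻².
Energy balance: absorbed = emitted ⇒ πR²·S(1−A) = 4πR²·σT_eq⁴, so T_eq⁴ = S(1−A)/(4σ).
T_eq = [1.85 × 0.57 / (4 × 5.67×10⁻⁸)]^(1/4) = (4.65×10⁶)^(1/4) = 46.4 K.

T_eq ≈ 46.4 K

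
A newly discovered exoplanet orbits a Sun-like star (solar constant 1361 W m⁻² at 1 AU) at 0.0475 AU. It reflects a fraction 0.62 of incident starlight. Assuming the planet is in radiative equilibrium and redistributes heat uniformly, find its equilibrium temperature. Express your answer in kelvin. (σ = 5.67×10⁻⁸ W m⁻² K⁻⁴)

Flux at 0.0475 AU: S = 1361/0.0475² = 6.03×10⁵ W m⁻².
Energy balance: absorbed = emitted ⇒ πR²·S(1−A) = 4πR²·σT_eq⁴, so T_eq⁴ = S(1−A)/(4σ).
T_eq = [6.03×10⁵ × 0.38 / (4 × 5.67×10⁻⁸)]^(1/4) = (1.01×10¹²)^(1/4) = 1000 K.

T_eq ≈ 1000 K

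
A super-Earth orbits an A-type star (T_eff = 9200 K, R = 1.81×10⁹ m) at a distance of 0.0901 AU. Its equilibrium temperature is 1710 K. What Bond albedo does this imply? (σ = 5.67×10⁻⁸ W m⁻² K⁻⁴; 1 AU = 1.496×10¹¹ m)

d = 0.0901 AU = 1.35×10¹⁰ m.
L = 4πR_⋆²σT_⋆⁴ = 4π(1.81×10⁹)² × 5.67×10⁻⁸ × (9200)⁴ = 1.67×10²⁸ W.
S = L/(4πd²) = 7.32×10⁶ W m⁻².
From T_eq⁴ = S(1−A)/(4σ): 1−A = 4σT_eq⁴/S.
1−A = 4 × 5.67×10⁻⁸ × (1710)⁴ / 7.32×10⁶ = 0.265.

A ≈ 0.74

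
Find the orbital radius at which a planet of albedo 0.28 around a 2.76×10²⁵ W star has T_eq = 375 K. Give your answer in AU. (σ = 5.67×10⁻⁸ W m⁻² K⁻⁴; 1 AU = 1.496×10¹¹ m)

d ≈ 0.126 AU

From T_eq⁴ = L(1−A)/(16πσd²): d = √[L(1−A)/(16πσT_eq⁴)].
d = √[2.76×10²⁵ × 0.72 / (16π × 5.67×10⁻⁸ × (375)⁴)] = 1.88×10¹⁰ m = 0.126 AU.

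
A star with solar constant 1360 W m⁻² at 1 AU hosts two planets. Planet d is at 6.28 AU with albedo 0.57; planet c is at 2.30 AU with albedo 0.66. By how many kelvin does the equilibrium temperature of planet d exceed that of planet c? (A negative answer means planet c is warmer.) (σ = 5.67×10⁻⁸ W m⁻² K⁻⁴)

T_eq = [S₀(1−A)/(4σd²)]^(1/4), so T ∝ (1−A)^(1/4) / √d.
T₁ = [1360×0.43/(4×5.67×10⁻⁸×6.28²)]^(1/4) = 89.92 K.
T₂ = [1360×0.34/(4×5.67×10⁻⁸×2.30²)]^(1/4) = 140.11 K.

ΔT ≈ -50.2 K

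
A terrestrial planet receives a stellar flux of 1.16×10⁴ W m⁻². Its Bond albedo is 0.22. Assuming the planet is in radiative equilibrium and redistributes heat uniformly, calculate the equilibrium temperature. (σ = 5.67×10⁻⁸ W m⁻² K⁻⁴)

Energy balance: absorbed = emitted ⇒ πR²·S(1−A) = 4πR²·σT_eq⁴, so T_eq⁴ = S(1−A)/(4σ).
T_eq = [1.16×10⁴ × 0.78 / (4 × 5.67×10⁻⁸)]^(1/4) = (3.99×10¹⁰)^(1/4) = 447 K.

T_eq ≈ 447 K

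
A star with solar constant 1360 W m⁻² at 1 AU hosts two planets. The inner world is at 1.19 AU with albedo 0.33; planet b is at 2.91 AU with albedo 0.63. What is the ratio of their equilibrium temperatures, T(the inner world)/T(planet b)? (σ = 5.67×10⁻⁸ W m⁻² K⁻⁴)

T_eq = [S₀(1−A)/(4σd²)]^(1/4), so T ∝ (1−A)^(1/4) / √d.
T₁ = [1360×0.67/(4×5.67×10⁻⁸×1.19²)]^(1/4) = 230.79 K.
T₂ = [1360×0.37/(4×5.67×10⁻⁸×2.91²)]^(1/4) = 127.23 K.

T₁/T₂ ≈ 1.814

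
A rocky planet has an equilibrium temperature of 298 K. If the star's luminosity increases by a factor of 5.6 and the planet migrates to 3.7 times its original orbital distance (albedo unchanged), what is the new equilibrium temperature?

T_eq ≈ 238 K

T_eq ∝ L^(1/4) · d^(−1/2).
T′ = 298 × 5.6^(1/4) / 3.7^(1/2) = 238 K.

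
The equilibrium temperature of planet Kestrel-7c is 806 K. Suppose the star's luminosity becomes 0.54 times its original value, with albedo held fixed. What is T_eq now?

T_eq ≈ 691 K

T_eq ∝ L^(1/4) · d^(−1/2).
T′ = 806 × 0.54^(1/4) = 691 K.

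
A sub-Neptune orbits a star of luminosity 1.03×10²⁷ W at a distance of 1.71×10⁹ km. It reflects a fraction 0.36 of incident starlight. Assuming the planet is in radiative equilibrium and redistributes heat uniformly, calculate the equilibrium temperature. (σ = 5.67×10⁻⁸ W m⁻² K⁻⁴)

T_eq ≈ 94.3 K

d = 1.71×10⁹ km = 1.71×10¹² m.
Flux: S = L/(4πd²) = 1.03×10²⁷/(4π×(1.71×10¹²)²) = 28.0 W m⁻².
Energy balance: absorbed = emitted ⇒ πR²·S(1−A) = 4πR²·σT_eq⁴, so T_eq⁴ = S(1−A)/(4σ).
T_eq = [28.0 × 0.64 / (4 × 5.67×10⁻⁸)]^(1/4) = (7.91×10⁷)^(1/4) = 94.3 K.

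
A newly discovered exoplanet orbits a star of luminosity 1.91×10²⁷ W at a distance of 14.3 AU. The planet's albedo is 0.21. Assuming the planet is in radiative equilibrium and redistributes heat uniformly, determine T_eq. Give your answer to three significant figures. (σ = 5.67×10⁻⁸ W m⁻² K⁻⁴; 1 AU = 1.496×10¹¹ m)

d = 14.3 AU = 2.14×10¹² m.
Flux: S = L/(4πd²) = 1.91×10²⁷/(4π×(2.14×10¹²)²) = 33.2 W m⁻².
Energy balance: absorbed = emitted ⇒ πR²·S(1−A) = 4πR²·σT_eq⁴, so T_eq⁴ = S(1−A)/(4σ).
T_eq = [33.2 × 0.79 / (4 × 5.67×10⁻⁸)]^(1/4) = (1.16×10⁸)^(1/4) = 104 K.

T_eq ≈ 104 K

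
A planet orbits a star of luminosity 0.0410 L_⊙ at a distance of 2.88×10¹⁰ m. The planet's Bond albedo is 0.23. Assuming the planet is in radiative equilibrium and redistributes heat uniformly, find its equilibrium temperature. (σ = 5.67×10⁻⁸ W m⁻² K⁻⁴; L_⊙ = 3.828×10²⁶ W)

L = 0.0410 × 3.828×10²⁶ = 1.57×10²⁵ W.
Flux: S = L/(4πd²) = 1.57×10²⁵/(4π×(2.88×10¹⁰)²) = 1510 W m⁻².
Energy balance: absorbed = emitted ⇒ πR²·S(1−A) = 4πR²·σT_eq⁴, so T_eq⁴ = S(1−A)/(4σ).
T_eq = [1510 × 0.77 / (4 × 5.67×10⁻⁸)]^(1/4) = (5.11×10⁹)^(1/4) = 267 K.

T_eq ≈ 267 K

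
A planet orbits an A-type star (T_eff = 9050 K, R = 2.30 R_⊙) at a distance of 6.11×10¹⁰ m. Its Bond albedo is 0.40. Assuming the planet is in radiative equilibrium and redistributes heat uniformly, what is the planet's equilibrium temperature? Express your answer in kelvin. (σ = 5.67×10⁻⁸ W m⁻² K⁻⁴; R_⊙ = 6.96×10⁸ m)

R_⋆ = 2.30 × 6.96×10⁸ = 1.60×10⁹ m.
L = 4πR_⋆²σT_⋆⁴ = 4π(1.60×10⁹)² × 5.67×10⁻⁸ × (9050)⁴ = 1.22×10²⁸ W.
S = L/(4πd²) = 2.61×10⁵ W m⁻².
Energy balance: absorbed = emitted ⇒ πR²·S(1−A) = 4πR²·σT_eq⁴, so T_eq⁴ = S(1−A)/(4σ).
T_eq = [2.61×10⁵ × 0.60 / (4 × 5.67×10⁻⁸)]^(1/4) = (6.91×10¹¹)^(1/4) = 912 K.

T_eq ≈ 912 K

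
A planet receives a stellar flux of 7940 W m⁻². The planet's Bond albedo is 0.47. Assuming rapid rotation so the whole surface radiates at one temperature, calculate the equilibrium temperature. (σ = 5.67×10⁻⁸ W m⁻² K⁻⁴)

Energy balance: absorbed = emitted ⇒ πR²·S(1−A) = 4πR²·σT_eq⁴, so T_eq⁴ = S(1−A)/(4σ).
T_eq = [7940 × 0.53 / (4 × 5.67×10⁻⁸)]^(1/4) = (1.86×10¹⁰)^(1/4) = 369 K.

T_eq ≈ 369 K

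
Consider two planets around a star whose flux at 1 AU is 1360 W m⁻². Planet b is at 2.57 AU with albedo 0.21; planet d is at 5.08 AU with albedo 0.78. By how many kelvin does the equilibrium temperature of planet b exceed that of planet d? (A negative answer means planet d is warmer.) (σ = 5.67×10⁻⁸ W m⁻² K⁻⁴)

T_eq = [S₀(1−A)/(4σd²)]^(1/4), so T ∝ (1−A)^(1/4) / √d.
T₁ = [1360×0.79/(4×5.67×10⁻⁸×2.57²)]^(1/4) = 163.65 K.
T₂ = [1360×0.22/(4×5.67×10⁻⁸×5.08²)]^(1/4) = 84.56 K.

ΔT ≈ 79.1 K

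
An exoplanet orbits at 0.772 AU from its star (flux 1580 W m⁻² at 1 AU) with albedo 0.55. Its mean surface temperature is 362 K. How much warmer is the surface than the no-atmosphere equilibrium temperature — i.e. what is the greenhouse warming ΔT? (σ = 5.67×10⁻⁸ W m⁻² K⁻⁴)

ΔT ≈ 92.7 K

S = 1580/0.772² = 2651 W m⁻².
T_eq = [S(1−A)/(4σ)]^(1/4) = [2651×0.45/(4×5.67×10⁻⁸)]^(1/4) = 269.3 K.
ΔT = T_surf − T_eq = 362 − 269.3.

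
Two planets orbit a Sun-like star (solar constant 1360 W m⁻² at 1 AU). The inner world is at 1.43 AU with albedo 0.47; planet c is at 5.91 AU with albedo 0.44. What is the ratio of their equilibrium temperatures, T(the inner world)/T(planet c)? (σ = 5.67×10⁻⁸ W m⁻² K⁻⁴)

T_eq = [S₀(1−A)/(4σd²)]^(1/4), so T ∝ (1−A)^(1/4) / √d.
T₁ = [1360×0.53/(4×5.67×10⁻⁸×1.43²)]^(1/4) = 198.55 K.
T₂ = [1360×0.56/(4×5.67×10⁻⁸×5.91²)]^(1/4) = 99.02 K.

T₁/T₂ ≈ 2.005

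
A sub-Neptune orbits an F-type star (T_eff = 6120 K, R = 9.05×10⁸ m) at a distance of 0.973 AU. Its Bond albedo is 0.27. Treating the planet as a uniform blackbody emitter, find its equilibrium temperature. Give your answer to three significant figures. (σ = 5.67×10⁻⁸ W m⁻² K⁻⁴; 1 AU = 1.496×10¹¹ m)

T_eq ≈ 315 K

d = 0.973 AU = 1.46×10¹¹ m.
L = 4πR_⋆²σT_⋆⁴ = 4π(9.05×10⁸)² × 5.67×10⁻⁸ × (6120)⁴ = 8.19×10²⁶ W.
S = L/(4πd²) = 3070 W m⁻².
Energy balance: absorbed = emitted ⇒ πR²·S(1−A) = 4πR²·σT_eq⁴, so T_eq⁴ = S(1−A)/(4σ).
T_eq = [3070 × 0.73 / (4 × 5.67×10⁻⁸)]^(1/4) = (9.90×10⁹)^(1/4) = 315 K.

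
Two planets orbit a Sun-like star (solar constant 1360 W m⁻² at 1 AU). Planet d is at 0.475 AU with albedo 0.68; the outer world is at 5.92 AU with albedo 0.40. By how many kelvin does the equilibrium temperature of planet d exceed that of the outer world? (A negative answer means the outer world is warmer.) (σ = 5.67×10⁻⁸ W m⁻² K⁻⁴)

T_eq = [S₀(1−A)/(4σd²)]^(1/4), so T ∝ (1−A)^(1/4) / √d.
T₁ = [1360×0.32/(4×5.67×10⁻⁸×0.475²)]^(1/4) = 303.68 K.
T₂ = [1360×0.60/(4×5.67×10⁻⁸×5.92²)]^(1/4) = 100.66 K.

ΔT ≈ 203.0 K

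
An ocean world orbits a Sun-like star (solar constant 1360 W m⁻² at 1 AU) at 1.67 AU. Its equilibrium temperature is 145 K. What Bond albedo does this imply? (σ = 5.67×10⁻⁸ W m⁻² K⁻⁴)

A ≈ 0.79

Flux at 1.67 AU: S = 1360/1.67² = 488 W m⁻².
From T_eq⁴ = S(1−A)/(4σ): 1−A = 4σT_eq⁴/S.
1−A = 4 × 5.67×10⁻⁸ × (145)⁴ / 488 = 0.206.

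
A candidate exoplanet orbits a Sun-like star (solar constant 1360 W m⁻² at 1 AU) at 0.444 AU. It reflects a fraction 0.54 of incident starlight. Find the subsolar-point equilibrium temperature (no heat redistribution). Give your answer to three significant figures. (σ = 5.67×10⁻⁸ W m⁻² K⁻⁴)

T_ss ≈ 486 K

Flux at 0.444 AU: S = 1360/0.444² = 6900 W m⁻².
At the subsolar point the surface absorbs S(1−A) and emits σT⁴ per unit area — no factor of 4, since only the local patch is in balance.
T = [6900 × 0.46 / 5.67×10⁻⁸]^(1/4) = (5.60×10¹⁰)^(1/4) = 486 K.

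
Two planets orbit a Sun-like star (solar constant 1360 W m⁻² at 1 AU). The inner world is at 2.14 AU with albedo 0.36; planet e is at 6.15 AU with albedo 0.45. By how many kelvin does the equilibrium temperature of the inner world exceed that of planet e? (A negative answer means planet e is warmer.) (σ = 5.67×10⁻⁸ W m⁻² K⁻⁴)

T_eq = [S₀(1−A)/(4σd²)]^(1/4), so T ∝ (1−A)^(1/4) / √d.
T₁ = [1360×0.64/(4×5.67×10⁻⁸×2.14²)]^(1/4) = 170.14 K.
T₂ = [1360×0.55/(4×5.67×10⁻⁸×6.15²)]^(1/4) = 96.63 K.

ΔT ≈ 73.5 K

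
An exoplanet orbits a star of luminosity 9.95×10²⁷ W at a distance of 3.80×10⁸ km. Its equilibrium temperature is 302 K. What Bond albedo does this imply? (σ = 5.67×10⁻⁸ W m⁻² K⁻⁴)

A ≈ 0.66

d = 3.80×10⁸ km = 3.80×10¹¹ m.
Flux: S = L/(4πd²) = 9.95×10²⁷/(4π×(3.80×10¹¹)²) = 5480 W m⁻².
From T_eq⁴ = S(1−A)/(4σ): 1−A = 4σT_eq⁴/S.
1−A = 4 × 5.67×10⁻⁸ × (302)⁴ / 5480 = 0.344.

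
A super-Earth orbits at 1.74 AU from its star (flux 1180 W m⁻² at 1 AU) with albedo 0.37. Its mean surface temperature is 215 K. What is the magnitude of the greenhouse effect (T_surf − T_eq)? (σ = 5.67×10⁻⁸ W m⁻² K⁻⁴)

S = 1180/1.74² = 389.7 W m⁻².
T_eq = [S(1−A)/(4σ)]^(1/4) = [389.7×0.63/(4×5.67×10⁻⁸)]^(1/4) = 181.4 K.
ΔT = T_surf − T_eq = 215 − 181.4.

ΔT ≈ 33.6 K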